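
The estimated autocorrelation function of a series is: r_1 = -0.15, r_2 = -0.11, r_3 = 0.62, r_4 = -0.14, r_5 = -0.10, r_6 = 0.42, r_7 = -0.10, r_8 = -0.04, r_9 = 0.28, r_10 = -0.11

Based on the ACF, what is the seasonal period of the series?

3

The largest autocorrelation is r_3 = 0.62, with weaker echoes at lags 6 (0.42) and 9 (0.28); the remaining lags stay at or below -0.04.
The dominant spike at lag 3 indicates a seasonal period of 3.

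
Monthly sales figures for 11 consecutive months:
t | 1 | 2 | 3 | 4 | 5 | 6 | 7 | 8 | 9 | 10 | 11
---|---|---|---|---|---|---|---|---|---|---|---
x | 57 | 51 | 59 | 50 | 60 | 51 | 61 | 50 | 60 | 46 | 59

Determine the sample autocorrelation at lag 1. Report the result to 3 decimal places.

Mean x̄ = (57 + 51 + 59 + 50 + 60 + 51 + 61 + 50 + 60 + 46 + 59)/11 = 54.9091
Numerator Σ_{t=1}^{10}(x_t−x̄)(x_{t+1}−x̄) = -249.6446
Denominator Σ(x_t−x̄)² = 284.9091
r_1 = -249.6446 / 284.9091 = -0.876

-0.876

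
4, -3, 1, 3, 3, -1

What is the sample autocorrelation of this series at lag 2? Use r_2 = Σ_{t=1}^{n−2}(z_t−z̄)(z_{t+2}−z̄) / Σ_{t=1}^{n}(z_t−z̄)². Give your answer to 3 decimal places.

-0.336

Mean z̄ = (4 − 3 + 1 + 3 + 3 − 1)/6 = 1.1667
Σ(z_t−z̄)(z_{t+2}−z̄) = (-0.4722) + (-7.6389) + (-0.3056) + (-3.9722) = -12.3889
Denominator Σ(z_t−z̄)² = 36.8333
r_2 = -12.3889 / 36.8333 = -0.336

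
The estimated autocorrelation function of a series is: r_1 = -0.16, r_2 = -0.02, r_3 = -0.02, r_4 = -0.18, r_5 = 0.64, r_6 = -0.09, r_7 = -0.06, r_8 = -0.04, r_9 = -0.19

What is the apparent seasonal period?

The largest autocorrelation is r_5 = 0.64; the remaining lags stay at or below -0.02.
The dominant spike at lag 5 indicates a seasonal period of 5.

5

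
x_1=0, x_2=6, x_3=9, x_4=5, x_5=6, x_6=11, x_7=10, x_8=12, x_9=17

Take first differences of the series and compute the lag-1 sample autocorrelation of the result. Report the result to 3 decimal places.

-0.090

First differences Δx: 6, 3, -4, 1, 5, -1, 2, 5
Mean of differences = 2.1250
Numerator Σ(Δx_t−Δx̄)(Δx_{t+1}−Δx̄) = -7.2656
Denominator Σ(Δx_t−Δx̄)² = 80.8750
r_1(Δx) = -7.2656 / 80.8750 = -0.090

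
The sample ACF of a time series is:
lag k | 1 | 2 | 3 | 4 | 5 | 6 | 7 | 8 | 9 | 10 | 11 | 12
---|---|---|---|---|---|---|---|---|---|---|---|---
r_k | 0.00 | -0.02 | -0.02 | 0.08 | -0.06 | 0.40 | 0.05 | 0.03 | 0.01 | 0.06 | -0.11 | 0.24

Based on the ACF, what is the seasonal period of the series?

6

The largest autocorrelation is r_6 = 0.40, with a weaker echo at lag 12 (0.24); the remaining lags stay at or below 0.08.
The dominant spike at lag 6 indicates a seasonal period of 6.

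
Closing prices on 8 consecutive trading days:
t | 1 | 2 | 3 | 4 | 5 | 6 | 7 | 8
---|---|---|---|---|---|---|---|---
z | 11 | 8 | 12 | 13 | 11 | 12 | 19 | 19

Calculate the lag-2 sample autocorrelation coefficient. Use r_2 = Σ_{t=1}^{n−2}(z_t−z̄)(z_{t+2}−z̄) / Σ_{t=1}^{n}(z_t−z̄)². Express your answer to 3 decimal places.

-0.127

Mean z̄ = (11 + 8 + 12 + 13 + 11 + 12 + 19 + 19)/8 = 13.1250
Deviations from mean: -2.1250, -5.1250, -1.1250, -0.1250, -2.1250, -1.1250, 5.8750, 5.8750
Σ(z_t−z̄)(z_{t+2}−z̄) = (2.3906) + (0.6406) + (2.3906) + (0.1406) + (-12.4844) + (-6.6094) = -13.5313
Denominator Σ(z_t−z̄)² = 106.8750
r_2 = -13.5313 / 106.8750 = -0.127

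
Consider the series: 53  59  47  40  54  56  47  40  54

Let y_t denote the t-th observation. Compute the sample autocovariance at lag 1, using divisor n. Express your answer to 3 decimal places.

-1.556

Mean ȳ = (53 + 59 + 47 + 40 + 54 + 56 + 47 + 40 + 54)/9 = 50.0000
Σ_{t=1}^{8}(y_t−ȳ)(y_{t+1}−ȳ) = -14.0000
γ_1 = -14.0000 / 9 = -1.556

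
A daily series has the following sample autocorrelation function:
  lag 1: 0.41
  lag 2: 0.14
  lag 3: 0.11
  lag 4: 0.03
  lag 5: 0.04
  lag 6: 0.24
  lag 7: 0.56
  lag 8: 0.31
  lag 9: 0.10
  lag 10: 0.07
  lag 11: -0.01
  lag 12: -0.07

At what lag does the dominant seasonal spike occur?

The largest autocorrelation is r_7 = 0.56; the remaining lags stay at or below 0.41. The elevated value at lag 1 (0.41), dropping to 0.14 at lag 2, reflects decaying short-term dependence rather than seasonality.
The dominant spike at lag 7 indicates a seasonal period of 7.

7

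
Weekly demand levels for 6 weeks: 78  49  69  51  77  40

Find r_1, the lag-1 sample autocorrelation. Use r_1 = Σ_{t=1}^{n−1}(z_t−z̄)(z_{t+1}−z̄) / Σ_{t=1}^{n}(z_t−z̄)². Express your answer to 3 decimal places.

Mean z̄ = (78 + 49 + 69 + 51 + 77 + 40)/6 = 60.6667
Deviations from mean: 17.3333, -11.6667, 8.3333, -9.6667, 16.3333, -20.6667
Numerator Σ_{t=1}^{5}(z_t−z̄)(z_{t+1}−z̄) = -875.4444
Denominator Σ(z_t−z̄)² = 1293.3333
r_1 = -875.4444 / 1293.3333 = -0.677

-0.677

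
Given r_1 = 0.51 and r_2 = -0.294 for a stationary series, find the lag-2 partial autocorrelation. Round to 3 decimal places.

-0.749

φ_{22} = (r_2 − r_1²) / (1 − r_1²)
r_1² = (0.51)² = 0.2601
Numerator = -0.294 − 0.2601 = -0.5541; denominator = 1 − 0.2601 = 0.7399
φ_{22} = -0.5541 / 0.7399 = -0.749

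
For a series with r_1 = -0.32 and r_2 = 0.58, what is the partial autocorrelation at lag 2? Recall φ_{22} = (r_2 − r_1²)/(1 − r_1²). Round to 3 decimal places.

φ_{22} = (r_2 − r_1²) / (1 − r_1²)
r_1² = (-0.32)² = 0.1024
Numerator = 0.58 − 0.1024 = 0.4776; denominator = 1 − 0.1024 = 0.8976
φ_{22} = 0.4776 / 0.8976 = 0.532

0.532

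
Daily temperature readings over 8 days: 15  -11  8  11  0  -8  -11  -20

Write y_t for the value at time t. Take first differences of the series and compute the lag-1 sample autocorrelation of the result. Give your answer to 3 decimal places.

-0.311

First differences Δy: -26, 19, 3, -11, -8, -3, -9
Mean of differences = -5.0000
Numerator Σ(Δy_t−Δȳ)(Δy_{t+1}−Δȳ) = -356.0000
Denominator Σ(Δy_t−Δȳ)² = 1146.0000
r_1(Δy) = -356.0000 / 1146.0000 = -0.311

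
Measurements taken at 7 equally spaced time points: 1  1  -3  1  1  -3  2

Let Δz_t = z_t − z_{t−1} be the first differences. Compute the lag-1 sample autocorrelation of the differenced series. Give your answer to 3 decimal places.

First differences Δz: 0, -4, 4, 0, -4, 5
Mean of differences = 0.1667
Numerator Σ(Δz_t−Δz̄)(Δz_{t+1}−Δz̄) = -35.3611
Denominator Σ(Δz_t−Δz̄)² = 72.8333
r_1(Δz) = -35.3611 / 72.8333 = -0.486

-0.486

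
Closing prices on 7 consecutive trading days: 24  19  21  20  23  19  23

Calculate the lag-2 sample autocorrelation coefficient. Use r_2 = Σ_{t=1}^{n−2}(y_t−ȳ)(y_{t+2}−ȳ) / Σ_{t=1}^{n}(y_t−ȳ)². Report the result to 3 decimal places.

Mean ȳ = (24 + 19 + 21 + 20 + 23 + 19 + 23)/7 = 21.2857
Deviations from mean: 2.7143, -2.2857, -0.2857, -1.2857, 1.7143, -2.2857, 1.7143
Numerator Σ_{t=1}^{5}(y_t−ȳ)(y_{t+2}−ȳ) = 7.5510
Denominator Σ(y_t−ȳ)² = 25.4286
r_2 = 7.5510 / 25.4286 = 0.297

0.297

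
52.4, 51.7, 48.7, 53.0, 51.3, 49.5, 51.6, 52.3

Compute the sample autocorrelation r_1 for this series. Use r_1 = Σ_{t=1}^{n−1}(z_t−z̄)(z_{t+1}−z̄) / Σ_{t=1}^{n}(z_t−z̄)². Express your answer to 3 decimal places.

-0.341

Mean z̄ = (52.4 + 51.7 + 48.7 + 53.0 + 51.3 + 49.5 + 51.6 + 52.3)/8 = 51.3125
Deviations from mean: 1.0875, 0.3875, -2.6125, 1.6875, -0.0125, -1.8125, 0.2875, 0.9875
Σ(z_t−z̄)(z_{t+1}−z̄) = (0.4214) + (-1.0123) + (-4.4086) + (-0.0211) + (0.0227) + (-0.5211) + (0.2839) = -5.2352
Denominator Σ(z_t−z̄)² = 15.3488
r_1 = -5.2352 / 15.3488 = -0.341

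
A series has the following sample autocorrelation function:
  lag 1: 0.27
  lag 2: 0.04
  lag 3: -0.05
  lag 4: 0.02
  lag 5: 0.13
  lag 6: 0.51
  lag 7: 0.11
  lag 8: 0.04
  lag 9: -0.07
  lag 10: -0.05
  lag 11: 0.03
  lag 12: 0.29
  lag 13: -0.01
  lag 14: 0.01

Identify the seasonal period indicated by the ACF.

6

The largest autocorrelation is r_6 = 0.51, with a weaker echo at lag 12 (0.29); the remaining lags stay at or below 0.27. The elevated value at lag 1 (0.27), dropping to 0.04 at lag 2, reflects decaying short-term dependence rather than seasonality.
The dominant spike at lag 6 indicates a seasonal period of 6.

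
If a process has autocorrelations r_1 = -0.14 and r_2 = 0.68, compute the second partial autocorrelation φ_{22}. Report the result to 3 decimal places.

φ_{22} = (r_2 − r_1²) / (1 − r_1²)
r_1² = (-0.14)² = 0.0196
Numerator = 0.68 − 0.0196 = 0.6604; denominator = 1 − 0.0196 = 0.9804
φ_{22} = 0.6604 / 0.9804 = 0.674

0.674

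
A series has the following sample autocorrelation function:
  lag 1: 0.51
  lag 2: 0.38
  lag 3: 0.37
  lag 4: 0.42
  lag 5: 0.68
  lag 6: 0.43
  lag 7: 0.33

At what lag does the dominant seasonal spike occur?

The largest autocorrelation is r_5 = 0.68; the remaining lags stay at or below 0.51. The elevated value at lag 1 (0.51), dropping to 0.38 at lag 2, reflects decaying short-term dependence rather than seasonality.
The dominant spike at lag 5 indicates a seasonal period of 5.

5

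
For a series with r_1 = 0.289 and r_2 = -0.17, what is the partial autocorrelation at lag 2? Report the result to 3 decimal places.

φ_{22} = (r_2 − r_1²) / (1 − r_1²)
r_1² = (0.289)² = 0.083521
Numerator = -0.17 − 0.0835 = -0.2535; denominator = 1 − 0.0835 = 0.9165
φ_{22} = -0.2535 / 0.9165 = -0.277

-0.277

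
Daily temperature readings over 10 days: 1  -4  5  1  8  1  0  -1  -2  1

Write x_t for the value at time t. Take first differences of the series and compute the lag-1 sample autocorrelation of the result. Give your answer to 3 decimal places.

First differences Δx: -5, 9, -4, 7, -7, -1, -1, -1, 3
Mean of differences = 0.0000
Numerator Σ(Δx_t−Δx̄)(Δx_{t+1}−Δx̄) = -152.0000
Denominator Σ(Δx_t−Δx̄)² = 232.0000
r_1(Δx) = -152.0000 / 232.0000 = -0.655

-0.655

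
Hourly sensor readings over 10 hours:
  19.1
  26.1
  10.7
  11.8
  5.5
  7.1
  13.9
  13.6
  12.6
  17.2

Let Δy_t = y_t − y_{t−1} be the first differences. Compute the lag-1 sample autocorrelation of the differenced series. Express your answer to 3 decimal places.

-0.352

First differences Δy: 7.0, -15.4, 1.1, -6.3, 1.6, 6.8, -0.3, -1.0, 4.6
Mean of differences = -0.2111
Numerator Σ(Δy_t−Δȳ)(Δy_{t+1}−Δȳ) = -140.1046
Denominator Σ(Δy_t−Δȳ)² = 397.7089
r_1(Δy) = -140.1046 / 397.7089 = -0.352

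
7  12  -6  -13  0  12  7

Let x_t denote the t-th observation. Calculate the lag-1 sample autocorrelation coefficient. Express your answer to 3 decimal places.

Mean x̄ = (7 + 12 − 6 − 13 + 0 + 12 + 7)/7 = 2.7143
Deviations from mean: 4.2857, 9.2857, -8.7143, -15.7143, -2.7143, 9.2857, 4.2857
Σ(x_t−x̄)(x_{t+1}−x̄) = (39.7959) + (-80.9184) + (136.9388) + (42.6531) + (-25.2041) + (39.7959) = 153.0612
Denominator Σ(x_t−x̄)² = 539.4286
r_1 = 153.0612 / 539.4286 = 0.284

0.284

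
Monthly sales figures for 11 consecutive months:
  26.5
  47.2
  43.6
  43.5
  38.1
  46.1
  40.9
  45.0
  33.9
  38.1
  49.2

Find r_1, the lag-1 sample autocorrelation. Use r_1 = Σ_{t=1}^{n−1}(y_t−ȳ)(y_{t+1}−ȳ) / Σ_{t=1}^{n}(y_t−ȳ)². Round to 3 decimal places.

Mean ȳ = (26.5 + 47.2 + 43.6 + 43.5 + 38.1 + 46.1 + 40.9 + 45.0 + 33.9 + 38.1 + 49.2)/11 = 41.1000
Numerator Σ_{t=1}^{10}(y_t−ȳ)(y_{t+1}−ȳ) = -122.5700
Denominator Σ(y_t−ȳ)² = 438.0800
r_1 = -122.5700 / 438.0800 = -0.280

-0.280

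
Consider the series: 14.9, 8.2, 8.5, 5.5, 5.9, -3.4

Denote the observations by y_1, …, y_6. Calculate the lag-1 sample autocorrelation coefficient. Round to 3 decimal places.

Mean ȳ = (14.9 + 8.2 + 8.5 + 5.5 + 5.9 − 3.4)/6 = 6.6000
Deviations from mean: 8.3000, 1.6000, 1.9000, -1.1000, -0.7000, -10.0000
Numerator Σ_{t=1}^{5}(y_t−ȳ)(y_{t+1}−ȳ) = 22.0000
Denominator Σ(y_t−ȳ)² = 176.7600
r_1 = 22.0000 / 176.7600 = 0.124

0.124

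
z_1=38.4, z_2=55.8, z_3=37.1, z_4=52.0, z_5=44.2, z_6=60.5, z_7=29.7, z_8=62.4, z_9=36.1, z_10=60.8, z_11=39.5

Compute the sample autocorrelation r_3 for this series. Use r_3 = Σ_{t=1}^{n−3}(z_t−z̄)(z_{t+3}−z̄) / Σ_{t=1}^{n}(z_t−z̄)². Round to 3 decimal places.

Mean z̄ = (38.4 + 55.8 + 37.1 + 52.0 + 44.2 + 60.5 + 29.7 + 62.4 + 36.1 + 60.8 + 39.5)/11 = 46.9545
Numerator Σ_{t=1}^{8}(z_t−z̄)(z_{t+3}−z̄) = -831.6789
Denominator Σ(z_t−z̄)² = 1366.4273
r_3 = -831.6789 / 1366.4273 = -0.609

-0.609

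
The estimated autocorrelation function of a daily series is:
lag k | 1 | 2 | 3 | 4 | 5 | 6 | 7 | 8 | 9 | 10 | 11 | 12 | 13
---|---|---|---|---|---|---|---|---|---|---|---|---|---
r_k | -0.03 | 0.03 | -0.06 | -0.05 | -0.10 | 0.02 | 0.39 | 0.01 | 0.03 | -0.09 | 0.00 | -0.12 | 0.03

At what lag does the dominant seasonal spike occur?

7

The largest autocorrelation is r_7 = 0.39; the remaining lags stay at or below 0.03.
The dominant spike at lag 7 indicates a seasonal period of 7.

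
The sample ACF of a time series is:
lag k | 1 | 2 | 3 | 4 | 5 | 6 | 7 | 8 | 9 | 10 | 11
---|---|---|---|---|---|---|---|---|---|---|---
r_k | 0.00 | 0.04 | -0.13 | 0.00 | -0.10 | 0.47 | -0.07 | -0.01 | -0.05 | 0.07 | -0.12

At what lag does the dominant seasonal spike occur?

The largest autocorrelation is r_6 = 0.47; the remaining lags stay at or below 0.07.
The dominant spike at lag 6 indicates a seasonal period of 6.

6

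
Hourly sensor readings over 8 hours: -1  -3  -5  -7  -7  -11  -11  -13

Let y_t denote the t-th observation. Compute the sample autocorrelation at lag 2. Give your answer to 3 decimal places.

0.286

Mean ȳ = (-1 − 3 − 5 − 7 − 7 − 11 − 11 − 13)/8 = -7.2500
Deviations from mean: 6.2500, 4.2500, 2.2500, 0.2500, 0.2500, -3.7500, -3.7500, -5.7500
Σ(y_t−ȳ)(y_{t+2}−ȳ) = (14.0625) + (1.0625) + (0.5625) + (-0.9375) + (-0.9375) + (21.5625) = 35.3750
Denominator Σ(y_t−ȳ)² = 123.5000
r_2 = 35.3750 / 123.5000 = 0.286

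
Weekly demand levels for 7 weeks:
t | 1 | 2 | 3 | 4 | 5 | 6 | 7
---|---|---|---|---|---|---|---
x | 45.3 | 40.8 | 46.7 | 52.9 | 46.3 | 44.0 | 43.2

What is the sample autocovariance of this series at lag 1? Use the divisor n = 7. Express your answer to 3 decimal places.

1.717

Mean x̄ = (45.3 + 40.8 + 46.7 + 52.9 + 46.3 + 44.0 + 43.2)/7 = 45.6000
Deviations: -0.3000, -4.8000, 1.1000, 7.3000, 0.7000, -1.6000, -2.4000
Σ_{t=1}^{6}(x_t−x̄)(x_{t+1}−x̄) = 12.0200
γ_1 = 12.0200 / 7 = 1.717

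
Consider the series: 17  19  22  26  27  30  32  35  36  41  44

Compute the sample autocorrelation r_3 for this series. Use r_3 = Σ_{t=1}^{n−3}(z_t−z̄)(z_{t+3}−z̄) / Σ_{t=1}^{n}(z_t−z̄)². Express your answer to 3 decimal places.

0.202

Mean z̄ = (17 + 19 + 22 + 26 + 27 + 30 + 32 + 35 + 36 + 41 + 44)/11 = 29.9091
Numerator Σ_{t=1}^{8}(z_t−z̄)(z_{t+3}−z̄) = 153.9752
Denominator Σ(z_t−z̄)² = 760.9091
r_3 = 153.9752 / 760.9091 = 0.202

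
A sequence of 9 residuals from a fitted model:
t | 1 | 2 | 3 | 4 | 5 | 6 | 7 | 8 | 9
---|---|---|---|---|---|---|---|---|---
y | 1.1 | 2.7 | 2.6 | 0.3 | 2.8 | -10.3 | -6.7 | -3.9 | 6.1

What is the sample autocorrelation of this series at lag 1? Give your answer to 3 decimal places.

0.208

Mean ȳ = (1.1 + 2.7 + 2.6 + 0.3 + 2.8 − 10.3 − 6.7 − 3.9 + 6.1)/9 = -0.5889
Numerator Σ_{t=1}^{8}(y_t−ȳ)(y_{t+1}−ȳ) = 46.4121
Denominator Σ(y_t−ȳ)² = 223.4689
r_1 = 46.4121 / 223.4689 = 0.208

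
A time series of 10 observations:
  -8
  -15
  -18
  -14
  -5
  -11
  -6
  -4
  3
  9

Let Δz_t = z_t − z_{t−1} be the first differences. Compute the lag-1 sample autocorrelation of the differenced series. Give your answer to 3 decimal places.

First differences Δz: -7, -3, 4, 9, -6, 5, 2, 7, 6
Mean of differences = 1.8889
Numerator Σ(Δz_t−Δz̄)(Δz_{t+1}−Δz̄) = -10.5679
Denominator Σ(Δz_t−Δz̄)² = 272.8889
r_1(Δz) = -10.5679 / 272.8889 = -0.039

-0.039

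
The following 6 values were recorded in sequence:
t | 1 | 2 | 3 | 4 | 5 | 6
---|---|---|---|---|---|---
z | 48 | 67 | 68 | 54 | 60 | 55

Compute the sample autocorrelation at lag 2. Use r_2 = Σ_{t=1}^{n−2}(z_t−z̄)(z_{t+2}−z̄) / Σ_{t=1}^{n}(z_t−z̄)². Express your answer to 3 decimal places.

Mean z̄ = (48 + 67 + 68 + 54 + 60 + 55)/6 = 58.6667
Deviations from mean: -10.6667, 8.3333, 9.3333, -4.6667, 1.3333, -3.6667
Σ(z_t−z̄)(z_{t+2}−z̄) = (-99.5556) + (-38.8889) + (12.4444) + (17.1111) = -108.8889
Denominator Σ(z_t−z̄)² = 307.3333
r_2 = -108.8889 / 307.3333 = -0.354

-0.354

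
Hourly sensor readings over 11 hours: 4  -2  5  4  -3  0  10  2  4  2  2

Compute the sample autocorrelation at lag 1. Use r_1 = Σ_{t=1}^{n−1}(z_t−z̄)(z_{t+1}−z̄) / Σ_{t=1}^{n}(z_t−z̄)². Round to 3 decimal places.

Mean z̄ = (4 − 2 + 5 + 4 − 3 + 0 + 10 + 2 + 4 + 2 + 2)/11 = 2.5455
Numerator Σ_{t=1}^{10}(z_t−z̄)(z_{t+1}−z̄) = -32.4793
Denominator Σ(z_t−z̄)² = 126.7273
r_1 = -32.4793 / 126.7273 = -0.256

-0.256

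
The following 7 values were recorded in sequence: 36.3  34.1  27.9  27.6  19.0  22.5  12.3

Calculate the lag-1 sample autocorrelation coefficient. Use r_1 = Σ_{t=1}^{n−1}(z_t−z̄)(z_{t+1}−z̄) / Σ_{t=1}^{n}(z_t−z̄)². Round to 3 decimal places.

0.383

Mean z̄ = (36.3 + 34.1 + 27.9 + 27.6 + 19.0 + 22.5 + 12.3)/7 = 25.6714
Σ(z_t−z̄)(z_{t+1}−z̄) = (89.5837) + (18.7837) + (4.2980) + (-12.8663) + (21.1580) + (42.4065) = 163.3635
Denominator Σ(z_t−z̄)² = 426.0543
r_1 = 163.3635 / 426.0543 = 0.383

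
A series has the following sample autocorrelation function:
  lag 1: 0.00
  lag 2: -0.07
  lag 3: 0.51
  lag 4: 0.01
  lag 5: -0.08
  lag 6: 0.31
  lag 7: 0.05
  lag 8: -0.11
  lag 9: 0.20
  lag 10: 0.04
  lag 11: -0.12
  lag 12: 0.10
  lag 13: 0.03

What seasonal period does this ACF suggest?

The largest autocorrelation is r_3 = 0.51, with weaker echoes at lags 6 (0.31) and 9 (0.20); the remaining lags stay at or below 0.10.
The dominant spike at lag 3 indicates a seasonal period of 3.

3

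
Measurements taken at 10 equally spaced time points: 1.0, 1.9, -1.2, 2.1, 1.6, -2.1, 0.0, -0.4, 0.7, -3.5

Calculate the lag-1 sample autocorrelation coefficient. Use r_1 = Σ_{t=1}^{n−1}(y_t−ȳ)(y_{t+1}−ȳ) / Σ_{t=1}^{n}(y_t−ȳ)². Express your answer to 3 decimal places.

Mean ȳ = (1.0 + 1.9 − 1.2 + 2.1 + 1.6 − 2.1 + 0.0 − 0.4 + 0.7 − 3.5)/10 = 0.0100
Numerator Σ_{t=1}^{9}(y_t−ȳ)(y_{t+1}−ȳ) = -5.6561
Denominator Σ(y_t−ȳ)² = 30.3290
r_1 = -5.6561 / 30.3290 = -0.186

-0.186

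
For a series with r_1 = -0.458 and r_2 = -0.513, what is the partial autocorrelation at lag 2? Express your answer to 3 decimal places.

-0.915

φ_{22} = (r_2 − r_1²) / (1 − r_1²)
r_1² = (-0.458)² = 0.209764
Numerator = -0.513 − 0.2098 = -0.7228; denominator = 1 − 0.2098 = 0.7902
φ_{22} = -0.7228 / 0.7902 = -0.915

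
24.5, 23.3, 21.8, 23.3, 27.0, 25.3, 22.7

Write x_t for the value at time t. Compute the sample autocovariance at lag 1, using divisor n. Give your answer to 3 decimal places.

Mean x̄ = (24.5 + 23.3 + 21.8 + 23.3 + 27.0 + 25.3 + 22.7)/7 = 23.9857
Deviations: 0.5143, -0.6857, -2.1857, -0.6857, 3.0143, 1.3143, -1.2857
Σ_{t=1}^{6}(x_t−x̄)(x_{t+1}−x̄) = 2.8498
γ_1 = 2.8498 / 7 = 0.407

0.407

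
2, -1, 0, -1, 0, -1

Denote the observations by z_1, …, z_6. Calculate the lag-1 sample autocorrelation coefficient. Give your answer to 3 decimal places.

Mean z̄ = (2 − 1 + 0 − 1 + 0 − 1)/6 = -0.1667
Σ(z_t−z̄)(z_{t+1}−z̄) = (-1.8056) + (-0.1389) + (-0.1389) + (-0.1389) + (-0.1389) = -2.3611
Denominator Σ(z_t−z̄)² = 6.8333
r_1 = -2.3611 / 6.8333 = -0.346

-0.346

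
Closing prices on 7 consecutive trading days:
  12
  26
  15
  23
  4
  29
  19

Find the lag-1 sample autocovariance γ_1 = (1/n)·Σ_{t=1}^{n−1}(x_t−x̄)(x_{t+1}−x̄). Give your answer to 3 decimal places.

-43.155

Mean x̄ = (12 + 26 + 15 + 23 + 4 + 29 + 19)/7 = 18.2857
Deviations: -6.2857, 7.7143, -3.2857, 4.7143, -14.2857, 10.7143, 0.7143
Σ_{t=1}^{6}(x_t−x̄)(x_{t+1}−x̄) = -302.0816
γ_1 = -302.0816 / 7 = -43.155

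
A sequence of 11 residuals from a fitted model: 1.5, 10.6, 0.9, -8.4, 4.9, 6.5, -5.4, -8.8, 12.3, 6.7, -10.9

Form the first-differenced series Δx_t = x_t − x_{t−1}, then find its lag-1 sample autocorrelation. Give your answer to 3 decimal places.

-0.129

First differences Δx: 9.1, -9.7, -9.3, 13.3, 1.6, -11.9, -3.4, 21.1, -5.6, -17.6
Mean of differences = -1.2400
Numerator Σ(Δx_t−Δx̄)(Δx_{t+1}−Δx̄) = -176.7636
Denominator Σ(Δx_t−Δx̄)² = 1366.9640
r_1(Δx) = -176.7636 / 1366.9640 = -0.129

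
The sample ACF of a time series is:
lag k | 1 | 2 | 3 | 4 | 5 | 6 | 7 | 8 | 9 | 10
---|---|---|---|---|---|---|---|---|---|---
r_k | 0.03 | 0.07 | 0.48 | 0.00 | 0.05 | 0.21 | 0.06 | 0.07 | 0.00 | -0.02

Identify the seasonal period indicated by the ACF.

3

The largest autocorrelation is r_3 = 0.48, with a weaker echo at lag 6 (0.21); the remaining lags stay at or below 0.07.
The dominant spike at lag 3 indicates a seasonal period of 3.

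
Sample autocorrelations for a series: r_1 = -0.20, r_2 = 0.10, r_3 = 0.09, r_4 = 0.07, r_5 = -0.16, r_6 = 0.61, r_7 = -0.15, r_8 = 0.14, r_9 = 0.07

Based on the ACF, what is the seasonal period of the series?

6

The largest autocorrelation is r_6 = 0.61; the remaining lags stay at or below 0.14.
The dominant spike at lag 6 indicates a seasonal period of 6.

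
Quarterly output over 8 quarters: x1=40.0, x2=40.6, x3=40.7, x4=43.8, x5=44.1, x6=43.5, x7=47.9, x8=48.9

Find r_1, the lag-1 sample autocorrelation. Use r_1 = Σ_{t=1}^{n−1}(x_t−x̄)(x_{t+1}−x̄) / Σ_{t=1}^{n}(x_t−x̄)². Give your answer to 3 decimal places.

0.536

Mean x̄ = (40.0 + 40.6 + 40.7 + 43.8 + 44.1 + 43.5 + 47.9 + 48.9)/8 = 43.6875
Deviations from mean: -3.6875, -3.0875, -2.9875, 0.1125, 0.4125, -0.1875, 4.2125, 5.2125
Σ(x_t−x̄)(x_{t+1}−x̄) = (11.3852) + (9.2239) + (-0.3361) + (0.0464) + (-0.0773) + (-0.7898) + (21.9577) = 41.4098
Denominator Σ(x_t−x̄)² = 77.1888
r_1 = 41.4098 / 77.1888 = 0.536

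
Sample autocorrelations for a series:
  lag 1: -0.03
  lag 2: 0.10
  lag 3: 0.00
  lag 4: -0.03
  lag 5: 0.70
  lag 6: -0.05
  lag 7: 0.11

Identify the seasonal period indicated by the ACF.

5

The largest autocorrelation is r_5 = 0.70; the remaining lags stay at or below 0.11.
The dominant spike at lag 5 indicates a seasonal period of 5.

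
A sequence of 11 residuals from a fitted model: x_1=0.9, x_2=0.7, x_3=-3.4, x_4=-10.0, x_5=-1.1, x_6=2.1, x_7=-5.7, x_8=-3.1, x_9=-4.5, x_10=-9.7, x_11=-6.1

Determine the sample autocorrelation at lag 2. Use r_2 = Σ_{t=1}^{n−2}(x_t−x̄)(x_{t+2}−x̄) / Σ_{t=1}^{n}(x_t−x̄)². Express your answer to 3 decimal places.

Mean x̄ = (0.9 + 0.7 − 3.4 − 10.0 − 1.1 + 2.1 − 5.7 − 3.1 − 4.5 − 9.7 − 6.1)/11 = -3.6273
Numerator Σ_{t=1}^{9}(x_t−x̄)(x_{t+2}−x̄) = -63.9251
Denominator Σ(x_t−x̄)² = 167.4018
r_2 = -63.9251 / 167.4018 = -0.382

-0.382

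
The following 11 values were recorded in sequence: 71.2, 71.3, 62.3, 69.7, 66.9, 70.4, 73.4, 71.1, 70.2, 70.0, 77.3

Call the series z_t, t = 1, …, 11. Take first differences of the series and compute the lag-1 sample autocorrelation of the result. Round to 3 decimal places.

First differences Δz: 0.1, -9.0, 7.4, -2.8, 3.5, 3.0, -2.3, -0.9, -0.2, 7.3
Mean of differences = 0.6100
Numerator Σ(Δz_t−Δz̄)(Δz_{t+1}−Δz̄) = -93.2091
Denominator Σ(Δz_t−Δz̄)² = 220.5690
r_1(Δz) = -93.2091 / 220.5690 = -0.423

-0.423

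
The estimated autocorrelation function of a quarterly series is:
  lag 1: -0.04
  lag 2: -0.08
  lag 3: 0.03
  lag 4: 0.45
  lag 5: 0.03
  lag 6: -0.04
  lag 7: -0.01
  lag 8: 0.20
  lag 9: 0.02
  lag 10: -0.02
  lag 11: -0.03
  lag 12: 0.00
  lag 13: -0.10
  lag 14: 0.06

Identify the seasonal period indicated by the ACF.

The largest autocorrelation is r_4 = 0.45, with a weaker echo at lag 8 (0.20); the remaining lags stay at or below 0.06.
The dominant spike at lag 4 indicates a seasonal period of 4.

4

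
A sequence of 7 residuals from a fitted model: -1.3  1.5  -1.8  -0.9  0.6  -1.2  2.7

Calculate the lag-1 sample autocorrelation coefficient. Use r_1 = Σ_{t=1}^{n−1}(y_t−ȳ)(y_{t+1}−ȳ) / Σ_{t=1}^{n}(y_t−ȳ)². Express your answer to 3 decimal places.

-0.448

Mean ȳ = (-1.3 + 1.5 − 1.8 − 0.9 + 0.6 − 1.2 + 2.7)/7 = -0.0571
Numerator Σ_{t=1}^{6}(y_t−ȳ)(y_{t+1}−ȳ) = -7.6361
Denominator Σ(y_t−ȳ)² = 17.0571
r_1 = -7.6361 / 17.0571 = -0.448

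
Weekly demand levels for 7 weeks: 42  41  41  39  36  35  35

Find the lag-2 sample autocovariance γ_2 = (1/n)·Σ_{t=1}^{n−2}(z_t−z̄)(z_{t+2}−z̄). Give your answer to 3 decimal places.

1.539

Mean z̄ = (42 + 41 + 41 + 39 + 36 + 35 + 35)/7 = 38.4286
Σ_{t=1}^{5}(z_t−z̄)(z_{t+2}−z̄) = 10.7755
γ_2 = 10.7755 / 7 = 1.539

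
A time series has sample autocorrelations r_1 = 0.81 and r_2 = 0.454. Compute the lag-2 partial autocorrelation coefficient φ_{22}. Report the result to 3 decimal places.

φ_{22} = (r_2 − r_1²) / (1 − r_1²)
r_1² = (0.81)² = 0.6561
Numerator = 0.454 − 0.6561 = -0.2021; denominator = 1 − 0.6561 = 0.3439
φ_{22} = -0.2021 / 0.3439 = -0.588

-0.588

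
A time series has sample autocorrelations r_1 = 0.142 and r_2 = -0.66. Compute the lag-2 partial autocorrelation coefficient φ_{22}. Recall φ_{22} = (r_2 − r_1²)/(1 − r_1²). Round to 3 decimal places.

-0.694

φ_{22} = (r_2 − r_1²) / (1 − r_1²)
r_1² = (0.142)² = 0.020164
Numerator = -0.66 − 0.0202 = -0.6802; denominator = 1 − 0.0202 = 0.9798
φ_{22} = -0.6802 / 0.9798 = -0.694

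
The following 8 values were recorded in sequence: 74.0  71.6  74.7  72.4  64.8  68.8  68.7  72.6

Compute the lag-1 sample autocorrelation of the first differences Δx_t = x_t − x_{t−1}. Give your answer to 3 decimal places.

First differences Δx: -2.4, 3.1, -2.3, -7.6, 4.0, -0.1, 3.9
Mean of differences = -0.2000
Numerator Σ(Δx_t−Δx̄)(Δx_{t+1}−Δx̄) = -28.9000
Denominator Σ(Δx_t−Δx̄)² = 109.3600
r_1(Δx) = -28.9000 / 109.3600 = -0.264

-0.264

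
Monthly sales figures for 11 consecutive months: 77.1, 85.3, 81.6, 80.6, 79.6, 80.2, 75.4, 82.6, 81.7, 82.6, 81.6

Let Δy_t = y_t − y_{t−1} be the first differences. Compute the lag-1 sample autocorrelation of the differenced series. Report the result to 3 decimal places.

First differences Δy: 8.2, -3.7, -1.0, -1.0, 0.6, -4.8, 7.2, -0.9, 0.9, -1.0
Mean of differences = 0.4500
Numerator Σ(Δy_t−Δȳ)(Δy_{t+1}−Δȳ) = -70.8575
Denominator Σ(Δy_t−Δȳ)² = 158.7650
r_1(Δy) = -70.8575 / 158.7650 = -0.446

-0.446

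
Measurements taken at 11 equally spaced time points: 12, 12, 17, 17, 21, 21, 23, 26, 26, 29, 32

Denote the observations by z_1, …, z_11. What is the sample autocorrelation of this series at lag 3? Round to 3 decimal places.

0.225

Mean z̄ = (12 + 12 + 17 + 17 + 21 + 21 + 23 + 26 + 26 + 29 + 32)/11 = 21.4545
Numerator Σ_{t=1}^{8}(z_t−z̄)(z_{t+3}−z̄) = 97.0165
Denominator Σ(z_t−z̄)² = 430.7273
r_3 = 97.0165 / 430.7273 = 0.225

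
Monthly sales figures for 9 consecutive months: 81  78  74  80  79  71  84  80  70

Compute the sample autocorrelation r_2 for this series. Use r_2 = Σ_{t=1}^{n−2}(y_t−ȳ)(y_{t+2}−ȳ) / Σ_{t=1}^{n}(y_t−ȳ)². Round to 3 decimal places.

-0.487

Mean ȳ = (81 + 78 + 74 + 80 + 79 + 71 + 84 + 80 + 70)/9 = 77.4444
Σ(y_t−ȳ)(y_{t+2}−ȳ) = (-12.2469) + (1.4198) + (-5.3580) + (-16.4691) + (10.1975) + (-16.4691) + (-48.8025) = -87.7284
Denominator Σ(y_t−ȳ)² = 180.2222
r_2 = -87.7284 / 180.2222 = -0.487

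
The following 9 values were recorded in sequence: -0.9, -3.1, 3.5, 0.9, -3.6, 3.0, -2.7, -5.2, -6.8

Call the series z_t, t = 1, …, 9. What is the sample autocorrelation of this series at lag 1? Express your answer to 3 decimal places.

0.076

Mean z̄ = (-0.9 − 3.1 + 3.5 + 0.9 − 3.6 + 3.0 − 2.7 − 5.2 − 6.8)/9 = -1.6556
Numerator Σ_{t=1}^{8}(z_t−z̄)(z_{t+1}−z̄) = 7.6891
Denominator Σ(z_t−z̄)² = 101.3422
r_1 = 7.6891 / 101.3422 = 0.076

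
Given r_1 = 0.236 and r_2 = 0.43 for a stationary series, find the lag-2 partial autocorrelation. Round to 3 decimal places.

0.396

φ_{22} = (r_2 − r_1²) / (1 − r_1²)
r_1² = (0.236)² = 0.055696
Numerator = 0.43 − 0.0557 = 0.3743; denominator = 1 − 0.0557 = 0.9443
φ_{22} = 0.3743 / 0.9443 = 0.396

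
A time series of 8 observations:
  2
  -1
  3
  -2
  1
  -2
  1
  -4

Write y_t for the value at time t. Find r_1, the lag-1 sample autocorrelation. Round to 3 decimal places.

-0.533

Mean ȳ = (2 − 1 + 3 − 2 + 1 − 2 + 1 − 4)/8 = -0.2500
Deviations from mean: 2.2500, -0.7500, 3.2500, -1.7500, 1.2500, -1.7500, 1.2500, -3.7500
Σ(y_t−ȳ)(y_{t+1}−ȳ) = (-1.6875) + (-2.4375) + (-5.6875) + (-2.1875) + (-2.1875) + (-2.1875) + (-4.6875) = -21.0625
Denominator Σ(y_t−ȳ)² = 39.5000
r_1 = -21.0625 / 39.5000 = -0.533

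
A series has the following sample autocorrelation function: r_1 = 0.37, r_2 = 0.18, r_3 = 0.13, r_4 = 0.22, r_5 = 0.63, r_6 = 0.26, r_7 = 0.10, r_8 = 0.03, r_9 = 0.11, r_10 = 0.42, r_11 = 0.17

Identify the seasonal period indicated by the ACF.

The largest autocorrelation is r_5 = 0.63, with a weaker echo at lag 10 (0.42); the remaining lags stay at or below 0.37. The elevated value at lag 1 (0.37), dropping to 0.18 at lag 2, reflects decaying short-term dependence rather than seasonality.
The dominant spike at lag 5 indicates a seasonal period of 5.

5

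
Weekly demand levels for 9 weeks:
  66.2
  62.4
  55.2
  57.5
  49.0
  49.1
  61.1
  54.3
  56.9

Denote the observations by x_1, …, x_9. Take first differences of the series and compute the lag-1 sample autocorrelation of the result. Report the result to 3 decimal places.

-0.359

First differences Δx: -3.8, -7.2, 2.3, -8.5, 0.1, 12.0, -6.8, 2.6
Mean of differences = -1.1625
Numerator Σ(Δx_t−Δx̄)(Δx_{t+1}−Δx̄) = -118.4477
Denominator Σ(Δx_t−Δx̄)² = 330.0188
r_1(Δx) = -118.4477 / 330.0188 = -0.359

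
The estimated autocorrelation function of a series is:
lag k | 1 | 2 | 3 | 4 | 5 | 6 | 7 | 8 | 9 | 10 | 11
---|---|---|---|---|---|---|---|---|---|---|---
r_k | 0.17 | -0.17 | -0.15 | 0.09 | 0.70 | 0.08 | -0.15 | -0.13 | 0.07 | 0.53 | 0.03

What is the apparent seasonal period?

5

The largest autocorrelation is r_5 = 0.70, with a weaker echo at lag 10 (0.53); the remaining lags stay at or below 0.17.
The dominant spike at lag 5 indicates a seasonal period of 5.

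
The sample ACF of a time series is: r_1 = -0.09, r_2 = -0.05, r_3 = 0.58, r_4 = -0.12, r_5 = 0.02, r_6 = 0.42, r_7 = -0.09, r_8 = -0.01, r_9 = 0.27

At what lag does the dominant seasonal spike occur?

3

The largest autocorrelation is r_3 = 0.58, with weaker echoes at lags 6 (0.42) and 9 (0.27); the remaining lags stay at or below 0.02.
The dominant spike at lag 3 indicates a seasonal period of 3.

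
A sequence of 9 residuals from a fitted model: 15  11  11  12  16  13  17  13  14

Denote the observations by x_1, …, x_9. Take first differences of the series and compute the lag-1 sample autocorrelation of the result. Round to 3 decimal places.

First differences Δx: -4, 0, 1, 4, -3, 4, -4, 1
Mean of differences = -0.1250
Numerator Σ(Δx_t−Δx̄)(Δx_{t+1}−Δx̄) = -39.7656
Denominator Σ(Δx_t−Δx̄)² = 74.8750
r_1(Δx) = -39.7656 / 74.8750 = -0.531

-0.531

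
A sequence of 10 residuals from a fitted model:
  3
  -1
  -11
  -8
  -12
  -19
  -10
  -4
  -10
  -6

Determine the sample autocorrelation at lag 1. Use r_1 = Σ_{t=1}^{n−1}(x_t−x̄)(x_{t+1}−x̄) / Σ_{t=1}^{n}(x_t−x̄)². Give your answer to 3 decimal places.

0.303

Mean x̄ = (3 − 1 − 11 − 8 − 12 − 19 − 10 − 4 − 10 − 6)/10 = -7.8000
Numerator Σ_{t=1}^{9}(x_t−x̄)(x_{t+1}−x̄) = 104.1600
Denominator Σ(x_t−x̄)² = 343.6000
r_1 = 104.1600 / 343.6000 = 0.303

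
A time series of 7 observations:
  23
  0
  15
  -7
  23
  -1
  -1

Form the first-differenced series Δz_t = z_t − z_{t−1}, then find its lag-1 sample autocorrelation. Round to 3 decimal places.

-0.793

First differences Δz: -23, 15, -22, 30, -24, 0
Mean of differences = -4.0000
Numerator Σ(Δz_t−Δz̄)(Δz_{t+1}−Δz̄) = -2075.0000
Denominator Σ(Δz_t−Δz̄)² = 2618.0000
r_1(Δz) = -2075.0000 / 2618.0000 = -0.793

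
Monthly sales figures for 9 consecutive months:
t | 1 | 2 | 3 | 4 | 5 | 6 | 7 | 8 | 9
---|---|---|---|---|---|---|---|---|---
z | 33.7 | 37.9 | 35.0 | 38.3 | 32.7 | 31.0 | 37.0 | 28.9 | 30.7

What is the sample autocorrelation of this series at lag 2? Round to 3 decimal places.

Mean z̄ = (33.7 + 37.9 + 35.0 + 38.3 + 32.7 + 31.0 + 37.0 + 28.9 + 30.7)/9 = 33.9111
Numerator Σ_{t=1}^{7}(z_t−z̄)(z_{t+2}−z̄) = 4.1098
Denominator Σ(z_t−z̄)² = 91.3089
r_2 = 4.1098 / 91.3089 = 0.045

0.045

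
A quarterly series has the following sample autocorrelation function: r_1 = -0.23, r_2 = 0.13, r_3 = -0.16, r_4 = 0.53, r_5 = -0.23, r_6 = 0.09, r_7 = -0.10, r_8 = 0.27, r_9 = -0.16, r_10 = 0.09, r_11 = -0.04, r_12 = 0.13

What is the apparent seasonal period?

The largest autocorrelation is r_4 = 0.53, with a weaker echo at lag 8 (0.27); the remaining lags stay at or below 0.13.
The dominant spike at lag 4 indicates a seasonal period of 4.

4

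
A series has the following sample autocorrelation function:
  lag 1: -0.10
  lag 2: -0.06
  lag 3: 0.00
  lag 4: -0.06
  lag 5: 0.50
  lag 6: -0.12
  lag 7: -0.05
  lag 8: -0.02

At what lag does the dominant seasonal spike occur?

5

The largest autocorrelation is r_5 = 0.50; the remaining lags stay at or below 0.00.
The dominant spike at lag 5 indicates a seasonal period of 5.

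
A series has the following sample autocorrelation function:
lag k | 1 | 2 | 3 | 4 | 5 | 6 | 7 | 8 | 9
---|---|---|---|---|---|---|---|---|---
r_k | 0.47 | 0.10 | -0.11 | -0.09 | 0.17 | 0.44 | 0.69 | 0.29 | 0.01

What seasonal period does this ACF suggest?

The largest autocorrelation is r_7 = 0.69; the remaining lags stay at or below 0.47. The elevated value at lag 1 (0.47), dropping to 0.10 at lag 2, reflects decaying short-term dependence rather than seasonality.
The dominant spike at lag 7 indicates a seasonal period of 7.

7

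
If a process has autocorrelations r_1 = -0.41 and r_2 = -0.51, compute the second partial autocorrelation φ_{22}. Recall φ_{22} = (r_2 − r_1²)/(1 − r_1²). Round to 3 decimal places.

φ_{22} = (r_2 − r_1²) / (1 − r_1²)
r_1² = (-0.41)² = 0.1681
Numerator = -0.51 − 0.1681 = -0.6781; denominator = 1 − 0.1681 = 0.8319
φ_{22} = -0.6781 / 0.8319 = -0.815

-0.815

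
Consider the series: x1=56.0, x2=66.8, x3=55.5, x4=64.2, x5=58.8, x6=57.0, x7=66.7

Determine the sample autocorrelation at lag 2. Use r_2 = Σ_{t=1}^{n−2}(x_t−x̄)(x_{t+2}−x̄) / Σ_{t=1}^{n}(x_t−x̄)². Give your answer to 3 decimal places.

0.207

Mean x̄ = (56.0 + 66.8 + 55.5 + 64.2 + 58.8 + 57.0 + 66.7)/7 = 60.7143
Deviations from mean: -4.7143, 6.0857, -5.2143, 3.4857, -1.9143, -3.7143, 5.9857
Numerator Σ_{t=1}^{5}(x_t−x̄)(x_{t+2}−x̄) = 31.3710
Denominator Σ(x_t−x̄)² = 151.8886
r_2 = 31.3710 / 151.8886 = 0.207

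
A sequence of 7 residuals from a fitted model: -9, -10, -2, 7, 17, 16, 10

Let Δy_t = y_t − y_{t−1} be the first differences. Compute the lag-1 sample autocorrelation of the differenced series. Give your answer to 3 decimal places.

0.259

First differences Δy: -1, 8, 9, 10, -1, -6
Mean of differences = 3.1667
Numerator Σ(Δy_t−Δȳ)(Δy_{t+1}−Δȳ) = 57.6389
Denominator Σ(Δy_t−Δȳ)² = 222.8333
r_1(Δy) = 57.6389 / 222.8333 = 0.259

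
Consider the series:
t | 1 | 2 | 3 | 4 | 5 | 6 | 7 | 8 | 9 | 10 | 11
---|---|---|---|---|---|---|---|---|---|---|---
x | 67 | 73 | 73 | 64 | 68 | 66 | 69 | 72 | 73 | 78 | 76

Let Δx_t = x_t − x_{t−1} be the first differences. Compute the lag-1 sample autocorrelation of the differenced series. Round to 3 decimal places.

-0.273

First differences Δx: 6, 0, -9, 4, -2, 3, 3, 1, 5, -2
Mean of differences = 0.9000
Numerator Σ(Δx_t−Δx̄)(Δx_{t+1}−Δx̄) = -48.3100
Denominator Σ(Δx_t−Δx̄)² = 176.9000
r_1(Δx) = -48.3100 / 176.9000 = -0.273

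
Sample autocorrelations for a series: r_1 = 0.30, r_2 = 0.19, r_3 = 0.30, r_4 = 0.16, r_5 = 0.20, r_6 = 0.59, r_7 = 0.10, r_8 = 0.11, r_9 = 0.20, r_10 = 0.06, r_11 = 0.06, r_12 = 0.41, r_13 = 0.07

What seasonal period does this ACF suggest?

6

The largest autocorrelation is r_6 = 0.59, with a weaker echo at lag 12 (0.41); the remaining lags stay at or below 0.30. The elevated value at lag 1 (0.30), dropping to 0.19 at lag 2, reflects decaying short-term dependence rather than seasonality.
The dominant spike at lag 6 indicates a seasonal period of 6.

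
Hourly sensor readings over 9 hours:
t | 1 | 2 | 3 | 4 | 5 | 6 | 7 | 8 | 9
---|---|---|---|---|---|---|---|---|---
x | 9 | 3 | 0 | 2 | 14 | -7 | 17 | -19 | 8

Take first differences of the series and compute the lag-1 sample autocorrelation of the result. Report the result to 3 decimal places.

First differences Δx: -6, -3, 2, 12, -21, 24, -36, 27
Mean of differences = -0.1250
Numerator Σ(Δx_t−Δx̄)(Δx_{t+1}−Δx̄) = -2558.7656
Denominator Σ(Δx_t−Δx̄)² = 3234.8750
r_1(Δx) = -2558.7656 / 3234.8750 = -0.791

-0.791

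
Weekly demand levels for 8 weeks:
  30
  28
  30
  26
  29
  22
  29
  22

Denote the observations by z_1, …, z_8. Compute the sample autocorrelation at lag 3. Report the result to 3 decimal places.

-0.359

Mean z̄ = (30 + 28 + 30 + 26 + 29 + 22 + 29 + 22)/8 = 27.0000
Deviations from mean: 3.0000, 1.0000, 3.0000, -1.0000, 2.0000, -5.0000, 2.0000, -5.0000
Σ(z_t−z̄)(z_{t+3}−z̄) = (-3.0000) + (2.0000) + (-15.0000) + (-2.0000) + (-10.0000) = -28.0000
Denominator Σ(z_t−z̄)² = 78.0000
r_3 = -28.0000 / 78.0000 = -0.359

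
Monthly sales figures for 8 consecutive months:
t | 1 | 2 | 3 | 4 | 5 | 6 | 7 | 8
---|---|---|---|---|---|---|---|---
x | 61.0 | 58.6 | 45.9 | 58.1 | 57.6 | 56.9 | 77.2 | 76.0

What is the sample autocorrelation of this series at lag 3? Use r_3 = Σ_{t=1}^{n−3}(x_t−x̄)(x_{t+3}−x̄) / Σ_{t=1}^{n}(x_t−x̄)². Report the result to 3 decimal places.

Mean x̄ = (61.0 + 58.6 + 45.9 + 58.1 + 57.6 + 56.9 + 77.2 + 76.0)/8 = 61.4125
Deviations from mean: -0.4125, -2.8125, -15.5125, -3.3125, -3.8125, -4.5125, 15.7875, 14.5875
Σ(x_t−x̄)(x_{t+3}−x̄) = (1.3664) + (10.7227) + (70.0002) + (-52.2961) + (-55.6148) = -25.8217
Denominator Σ(x_t−x̄)² = 756.6288
r_3 = -25.8217 / 756.6288 = -0.034

-0.034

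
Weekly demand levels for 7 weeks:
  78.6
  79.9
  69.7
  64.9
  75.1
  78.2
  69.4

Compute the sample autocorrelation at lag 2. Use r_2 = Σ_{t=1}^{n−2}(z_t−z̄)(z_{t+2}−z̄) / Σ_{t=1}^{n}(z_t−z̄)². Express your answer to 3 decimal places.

Mean z̄ = (78.6 + 79.9 + 69.7 + 64.9 + 75.1 + 78.2 + 69.4)/7 = 73.6857
Deviations from mean: 4.9143, 6.2143, -3.9857, -8.7857, 1.4143, 4.5143, -4.2857
Σ(z_t−z̄)(z_{t+2}−z̄) = (-19.5869) + (-54.5969) + (-5.6369) + (-39.6612) + (-6.0612) = -125.5433
Denominator Σ(z_t−z̄)² = 196.5886
r_2 = -125.5433 / 196.5886 = -0.639

-0.639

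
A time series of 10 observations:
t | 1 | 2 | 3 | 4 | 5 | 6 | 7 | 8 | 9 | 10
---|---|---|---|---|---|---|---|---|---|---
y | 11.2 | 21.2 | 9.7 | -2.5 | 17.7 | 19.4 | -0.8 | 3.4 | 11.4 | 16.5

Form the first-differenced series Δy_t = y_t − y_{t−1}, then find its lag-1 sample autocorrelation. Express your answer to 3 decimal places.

First differences Δy: 10.0, -11.5, -12.2, 20.2, 1.7, -20.2, 4.2, 8.0, 5.1
Mean of differences = 0.5889
Numerator Σ(Δy_t−Δȳ)(Δy_{t+1}−Δȳ) = -226.1557
Denominator Σ(Δy_t−Δȳ)² = 1304.5889
r_1(Δy) = -226.1557 / 1304.5889 = -0.173

-0.173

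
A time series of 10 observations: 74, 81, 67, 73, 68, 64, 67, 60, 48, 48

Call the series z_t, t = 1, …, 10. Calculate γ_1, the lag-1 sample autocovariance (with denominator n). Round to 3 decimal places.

Mean z̄ = (74 + 81 + 67 + 73 + 68 + 64 + 67 + 60 + 48 + 48)/10 = 65.0000
Σ_{t=1}^{9}(z_t−z̄)(z_{t+1}−z̄) = 575.0000
γ_1 = 575.0000 / 10 = 57.500

57.500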